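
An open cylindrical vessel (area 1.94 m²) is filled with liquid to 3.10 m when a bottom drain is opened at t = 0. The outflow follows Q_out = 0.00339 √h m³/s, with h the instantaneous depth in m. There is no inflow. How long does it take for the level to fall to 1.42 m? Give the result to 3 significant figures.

With no inflow, A dh/dt = −0.00339 √h.
∫ h^(−1/2) dh = −(0.00339/A) ∫ dt, giving 2√h = 2√h₀ − (0.00339/A) t.
t = 2A(√h₀ − √h)/0.00339 = 2·1.94·(√3.10 − √1.42)/0.00339
  = 3.8800 × (1.7607 − 1.1916) / 0.00339 = 651.30 s.

651 s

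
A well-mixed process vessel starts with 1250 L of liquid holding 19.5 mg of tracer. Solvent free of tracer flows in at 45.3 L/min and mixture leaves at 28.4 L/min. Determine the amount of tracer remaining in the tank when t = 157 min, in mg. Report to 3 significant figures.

2.88 mg

Let m(t) be the amount of tracer. Volume: V(t) = V₀ + (Q_in − Q_out) t = 1250 + 16.900 t; V(157) = 3903.3 L.
No tracer enters, so dm/dt = −Q_out · (m/V).
dm/m = −Q_out dt/(V₀ + 16.900 t); integrating gives ln(m/m₀) = −(Q_out/(Q_in−Q_out)) ln(V/V₀).
m = m₀ (V₀/V)^(Q_out/(Q_in−Q_out)) = 19.5 × (1250/3903.3)^(1.6805) = 2.8774 mg.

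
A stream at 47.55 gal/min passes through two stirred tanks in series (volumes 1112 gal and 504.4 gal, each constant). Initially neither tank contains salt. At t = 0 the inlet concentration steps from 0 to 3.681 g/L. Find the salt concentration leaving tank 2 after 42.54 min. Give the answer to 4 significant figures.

Species balance on tank i: dCᵢ/dt = (Cᵢ₋₁ − Cᵢ)/τᵢ with τᵢ = Vᵢ/Q.
τ₁ = 1112/47.55 = 23.3859 min; τ₂ = 504.4/47.55 = 10.6078 min.
Solving the cascade with C₁(0)=C₂(0)=0 gives C₂(t) = C_in[1 − (τ₁ e^(−t/τ₁) − τ₂ e^(−t/τ₂))/(τ₁ − τ₂)].
At t = 42.54: e^(−t/τ₁) = 0.162181, e^(−t/τ₂) = 0.0181286.
C₂ = 3.681·[1 − (23.3859·0.162181 − 10.6078·0.0181286)/(12.7781)] = 3.681·0.718234 = 2.64382 g/L.

2.644 g/L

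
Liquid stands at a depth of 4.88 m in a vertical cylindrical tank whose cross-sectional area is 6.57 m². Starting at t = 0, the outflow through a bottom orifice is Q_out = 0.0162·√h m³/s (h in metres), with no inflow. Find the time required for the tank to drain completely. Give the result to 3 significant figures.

1790 s

A dh/dt = −Q_out = −0.0162 √h.
Separate and integrate: 2(√h − √h₀) = −(0.0162/A) t.
Set h = 0: 2√h₀ = (0.0162/A) t_empty ⇒ t_empty = 2A√h₀/0.0162.
t_empty = 2·6.57·√4.88/0.0162 = 13.140·2.2091/0.0162 = 1791.8 s.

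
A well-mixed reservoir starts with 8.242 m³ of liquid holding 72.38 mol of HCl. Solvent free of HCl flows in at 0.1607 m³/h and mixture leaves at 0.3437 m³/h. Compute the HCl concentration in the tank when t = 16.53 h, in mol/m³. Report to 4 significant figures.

5.877 mol/m³

Let m(t) be the amount of HCl. Volume: V(t) = V₀ + (Q_in − Q_out) t = 8.242 − 0.183000 t; V(16.53) = 5.21701 m³.
Species balance (pure solvent in): dm/dt = −Q_out · m/V(t).
dm/m = −Q_out dt/(V₀ − 0.183000 t); integrating gives ln(m/m₀) = −(Q_out/(Q_in−Q_out)) ln(V/V₀).
m = m₀ (V₀/V)^(Q_out/(Q_in−Q_out)) = 72.38 × (8.242/5.21701)^(-1.87814) = 30.6619 mol.
C = m/V = 30.6619/5.21701 = 5.87729 mol/m³.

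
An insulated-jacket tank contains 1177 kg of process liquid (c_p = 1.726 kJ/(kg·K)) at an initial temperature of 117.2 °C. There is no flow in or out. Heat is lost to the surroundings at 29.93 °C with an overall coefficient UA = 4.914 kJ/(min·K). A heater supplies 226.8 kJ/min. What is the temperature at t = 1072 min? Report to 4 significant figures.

79.16 °C

Lumped-capacitance energy balance: M c_p dT/dt = UA(T_amb − T) + Q̇.
dT/dt = (T_ss − T)/τ with T_ss = T_amb + Q̇/UA = 29.93 + 226.8/4.914 = 76.0838 °C, τ = M c_p/UA = 1177·1.726/4.914 = 413.411 min.
Integrating: T(t) = T_ss + (T₀ − T_ss) e^(−t/τ).
T(1072) = 76.0838 + (41.1162)·0.0747908 = 79.1590 °C.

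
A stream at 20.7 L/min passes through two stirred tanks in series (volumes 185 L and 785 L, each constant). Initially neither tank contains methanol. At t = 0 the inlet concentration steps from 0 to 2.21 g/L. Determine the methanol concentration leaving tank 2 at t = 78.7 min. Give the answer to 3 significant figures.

Time constants: τᵢ = Vᵢ/Q for each well-mixed tank.
τ₁ = 185/20.7 = 8.9372 min; τ₂ = 785/20.7 = 37.923 min.
Tank 1: C₁ = C_in(1 − e^(−t/τ₁)). Tank 2 (τ₁ ≠ τ₂): C₂ = C_in[1 − (τ₁ e^(−t/τ₁) − τ₂ e^(−t/τ₂))/(τ₁ − τ₂)].
At t = 78.7: e^(−t/τ₁) = 0.00014985, e^(−t/τ₂) = 0.12552.
C₂ = 2.21·[1 − (8.9372·0.00014985 − 37.923·0.12552)/(-28.986)] = 2.21·0.83582 = 1.8472 g/L.

1.85 g/L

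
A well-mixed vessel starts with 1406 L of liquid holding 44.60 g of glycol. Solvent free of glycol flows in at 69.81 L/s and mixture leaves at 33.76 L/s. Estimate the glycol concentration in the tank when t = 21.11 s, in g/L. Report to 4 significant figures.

0.01373 g/L

Total volume: dV/dt = Q_in − Q_out = 36.0500 L/s, so V(t) = 1406 + 36.0500 t and V(21.11) = 2167.02 L.
Solute balance: dm/dt = 0 − Q_out C = −Q_out m/V(t).
Separate: dm/m = −Q_out dt/V(t) ⇒ ln(m/m₀) = −(Q_out/(Q_in−Q_out)) ln(V/V₀).
m = m₀ (V₀/V)^(Q_out/(Q_in−Q_out)) = 44.60 × (1406/2167.02)^(0.936477) = 29.7435 g.
C = m/V = 29.7435/2167.02 = 0.0137256 g/L.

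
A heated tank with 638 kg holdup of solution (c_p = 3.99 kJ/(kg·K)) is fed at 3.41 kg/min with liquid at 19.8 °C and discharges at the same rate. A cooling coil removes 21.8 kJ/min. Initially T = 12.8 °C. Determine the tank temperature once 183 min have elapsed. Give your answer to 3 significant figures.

16.2 °C

Heat balance on the well-mixed liquid: M c_p dT/dt = ṁ c_p (T_in − T) − 21.8.
τ = M/ṁ = 187.10 min; T_ss = T_in − Q̇/(ṁ c_p) = 19.8 − 21.8/(3.41·3.99) = 18.198 °C.
T approaches T_ss exponentially: T(t) = T_ss + (T₀ − T_ss) e^(−t/τ).
T(183) = 18.198 + (-5.3978)·e^(−183/187.10) = 18.198 + (-5.3978)·0.37602 = 16.168 °C.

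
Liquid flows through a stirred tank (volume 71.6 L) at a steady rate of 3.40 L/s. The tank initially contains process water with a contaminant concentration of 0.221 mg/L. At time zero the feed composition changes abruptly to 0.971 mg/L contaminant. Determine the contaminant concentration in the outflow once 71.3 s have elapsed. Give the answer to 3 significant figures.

Transient balance on the dissolved component: V dC/dt = Q(C_in − C).
Time constant τ = V/Q = 71.6/3.40 = 21.059 s.
Integrating: C(t) = C_in + (C₀ − C_in) e^(−t/τ).
C(71.3) = 0.971 + (0.221 − 0.971)·e^(−71.3/21.059) = 0.971 + (-0.75000)·0.033852 = 0.94561 mg/L.

0.946 mg/L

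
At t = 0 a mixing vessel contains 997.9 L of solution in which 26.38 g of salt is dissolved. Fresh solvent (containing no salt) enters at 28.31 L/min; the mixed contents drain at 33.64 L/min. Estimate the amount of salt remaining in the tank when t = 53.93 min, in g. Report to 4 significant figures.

Total volume: dV/dt = Q_in − Q_out = -5.33000 L/min, so V(t) = 997.9 − 5.33000 t and V(53.93) = 710.453 L.
Solute balance: dm/dt = 0 − Q_out C = −Q_out m/V(t).
Separate: dm/m = −Q_out dt/V(t) ⇒ ln(m/m₀) = −(Q_out/(Q_in−Q_out)) ln(V/V₀).
m = m₀ (V₀/V)^(Q_out/(Q_in−Q_out)) = 26.38 × (997.9/710.453)^(-6.31144) = 3.09037 g.

3.090 g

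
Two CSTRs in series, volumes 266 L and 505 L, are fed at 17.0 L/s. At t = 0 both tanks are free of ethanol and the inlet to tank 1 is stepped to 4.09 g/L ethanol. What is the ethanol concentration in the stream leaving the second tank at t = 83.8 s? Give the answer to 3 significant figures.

Species balance on tank i: dCᵢ/dt = (Cᵢ₋₁ − Cᵢ)/τᵢ with τᵢ = Vᵢ/Q.
τ₁ = 266/17.0 = 15.647 s; τ₂ = 505/17.0 = 29.706 s.
Solving the cascade with C₁(0)=C₂(0)=0 gives C₂(t) = C_in[1 − (τ₁ e^(−t/τ₁) − τ₂ e^(−t/τ₂))/(τ₁ − τ₂)].
At t = 83.8: e^(−t/τ₁) = 0.0047215, e^(−t/τ₂) = 0.059547.
C₂ = 4.09·[1 − (15.647·0.0047215 − 29.706·0.059547)/(-14.059)] = 4.09·0.87943 = 3.5969 g/L.

3.60 g/L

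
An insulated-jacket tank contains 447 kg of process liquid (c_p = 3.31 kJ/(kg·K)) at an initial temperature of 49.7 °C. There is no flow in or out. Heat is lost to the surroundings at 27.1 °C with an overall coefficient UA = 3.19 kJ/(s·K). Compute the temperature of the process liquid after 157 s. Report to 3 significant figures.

43.2 °C

Lumped-capacitance energy balance: M c_p dT/dt = UA(T_amb − T).
dT/dt = (T_ss − T)/τ with T_ss = T_amb = 27.100 °C, τ = M c_p/UA = 447·3.31/3.19 = 463.82 s.
Solution: T(t) = T_ss + (T₀ − T_ss) e^(−t/τ).
T(157) = 27.100 + (22.600)·0.71284 = 43.210 °C.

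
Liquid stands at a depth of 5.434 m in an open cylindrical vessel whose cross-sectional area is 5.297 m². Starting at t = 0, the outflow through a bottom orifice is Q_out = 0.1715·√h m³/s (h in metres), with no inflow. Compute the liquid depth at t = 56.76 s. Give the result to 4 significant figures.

A dh/dt = −Q_out = −0.1715 √h.
Separate and integrate: 2(√h − √h₀) = −(0.1715/A) t.
√h = √5.434 − 0.1715·56.76/(2·5.297) = 2.33109 − 0.918854 = 1.41224.
h = 1.41224² = 1.99442 m.

1.994 m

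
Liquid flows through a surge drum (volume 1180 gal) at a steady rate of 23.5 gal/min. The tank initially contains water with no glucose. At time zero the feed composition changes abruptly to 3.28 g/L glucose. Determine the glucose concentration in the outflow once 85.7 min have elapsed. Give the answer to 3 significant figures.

2.68 g/L

Transient balance on the dissolved component: V dC/dt = Q(C_in − C).
Rewrite as dC/dt + C/τ = C_in/τ, τ = V/Q = 50.213 min.
This is linear first-order; C(t) = C_in + (C₀ − C_in) e^(−t/τ).
C(85.7) = 3.28 + (0 − 3.28)·e^(−85.7/50.213) = 3.28 + (-3.2800)·0.18146 = 2.6848 g/L.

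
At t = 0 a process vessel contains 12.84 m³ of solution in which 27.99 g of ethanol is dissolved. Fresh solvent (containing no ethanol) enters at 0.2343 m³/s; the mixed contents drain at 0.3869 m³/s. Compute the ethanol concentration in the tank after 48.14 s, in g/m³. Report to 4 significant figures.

Total volume: dV/dt = Q_in − Q_out = -0.152600 m³/s, so V(t) = 12.84 − 0.152600 t and V(48.14) = 5.49384 m³.
Species balance (pure solvent in): dm/dt = −Q_out · m/V(t).
Separate: dm/m = −Q_out dt/V(t) ⇒ ln(m/m₀) = −(Q_out/(Q_in−Q_out)) ln(V/V₀).
m = m₀ (V₀/V)^(Q_out/(Q_in−Q_out)) = 27.99 × (12.84/5.49384)^(-2.53539) = 3.25262 g.
C = m/V = 3.25262/5.49384 = 0.592048 g/m³.

0.5920 g/m³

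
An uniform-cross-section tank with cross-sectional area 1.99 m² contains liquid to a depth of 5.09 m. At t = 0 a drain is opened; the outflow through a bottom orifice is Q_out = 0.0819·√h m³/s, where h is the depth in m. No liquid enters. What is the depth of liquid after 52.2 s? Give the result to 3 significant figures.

A dh/dt = −Q_out = −0.0819 √h.
Separate and integrate: 2(√h − √h₀) = −(0.0819/A) t.
√h = √5.09 − 0.0819·52.2/(2·1.99) = 2.2561 − 1.0742 = 1.1819.
h = 1.1819² = 1.3970 m.

1.40 m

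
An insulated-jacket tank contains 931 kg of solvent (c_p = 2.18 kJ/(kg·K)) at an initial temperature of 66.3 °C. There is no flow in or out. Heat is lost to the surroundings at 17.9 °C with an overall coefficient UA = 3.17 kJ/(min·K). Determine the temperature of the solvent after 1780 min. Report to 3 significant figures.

20.9 °C

M c_p dT/dt = −UA(T − T_amb).
dT/dt = (T_ss − T)/τ with T_ss = T_amb = 17.900 °C, τ = M c_p/UA = 931·2.18/3.17 = 640.25 min.
Integrating: T(t) = T_ss + (T₀ − T_ss) e^(−t/τ).
T(1780) = 17.900 + (48.400)·0.062027 = 20.902 °C.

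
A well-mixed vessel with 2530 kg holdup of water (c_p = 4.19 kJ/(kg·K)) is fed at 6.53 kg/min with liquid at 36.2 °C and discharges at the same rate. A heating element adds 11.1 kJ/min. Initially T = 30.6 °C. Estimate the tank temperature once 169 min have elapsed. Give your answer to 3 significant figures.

Heat balance on the well-mixed liquid: M c_p dT/dt = ṁ c_p (T_in − T) + 11.1.
Rearrange: dT/dt = (T_ss − T)/τ with τ = M/ṁ = 387.44 min and T_ss = T_in + Q̇/(ṁ c_p) = 36.606 °C.
T approaches T_ss exponentially: T(t) = T_ss + (T₀ − T_ss) e^(−t/τ).
T(169) = 36.606 + (-6.0057)·e^(−169/387.44) = 36.606 + (-6.0057)·0.64649 = 32.723 °C.

32.7 °C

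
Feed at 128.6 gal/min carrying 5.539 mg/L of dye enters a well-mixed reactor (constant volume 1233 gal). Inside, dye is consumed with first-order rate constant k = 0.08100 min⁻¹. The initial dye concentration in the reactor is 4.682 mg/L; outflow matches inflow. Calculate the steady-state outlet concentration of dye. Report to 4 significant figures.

3.118 mg/L

V dC/dt = Q(C_in − C) − k V C.
At steady state: 0 = Q C_in − (Q + kV) C_ss, so C_ss = Q C_in/(Q + kV).
C_ss = 128.6·5.539/(128.6 + 0.08100·1233) = 712.315/228.473 = 3.11772 mg/L.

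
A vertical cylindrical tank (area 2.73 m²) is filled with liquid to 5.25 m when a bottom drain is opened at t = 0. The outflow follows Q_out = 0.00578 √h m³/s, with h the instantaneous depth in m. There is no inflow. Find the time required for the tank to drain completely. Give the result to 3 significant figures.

2160 s

With no inflow, A dh/dt = −0.00578 √h.
Separate and integrate: 2(√h − √h₀) = −(0.00578/A) t.
Tank is empty when √h = 0: t_empty = 2A√h₀/0.00578.
t_empty = 2·2.73·√5.25/0.00578 = 5.4600·2.2913/0.00578 = 2164.4 s.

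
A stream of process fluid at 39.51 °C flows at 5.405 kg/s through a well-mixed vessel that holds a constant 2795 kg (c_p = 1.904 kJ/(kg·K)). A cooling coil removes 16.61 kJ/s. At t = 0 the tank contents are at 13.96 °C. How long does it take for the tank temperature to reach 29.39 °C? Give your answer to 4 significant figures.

535.0 s

First-law balance (no shaft work): M c_p dT/dt = ṁ c_p (T_in − T) − 16.61.
τ = M/ṁ = 517.114 s; T_ss = T_in − Q̇/(ṁ c_p) = 37.8960 °C.
T(t) = T_ss + (T₀ − T_ss) e^(−t/τ). Set T = 29.39:
e^(−t/τ) = (29.39 − 37.8960)/(13.96 − 37.8960) = 0.355364
t = −517.114 · ln(0.355364) = 535.013 s.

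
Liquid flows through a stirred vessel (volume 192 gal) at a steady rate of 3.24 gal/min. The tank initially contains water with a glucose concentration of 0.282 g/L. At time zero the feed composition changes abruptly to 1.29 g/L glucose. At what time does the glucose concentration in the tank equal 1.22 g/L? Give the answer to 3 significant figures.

Species balance: V dC/dt = Q(C_in − C) ⇒ τ = V/Q = 59.259 min.
C(t) = C_in + (C₀ − C_in) e^(−t/τ). Set C = 1.22 and solve for t:
e^(−t/τ) = (C − C_in)/(C₀ − C_in) = (1.22 − 1.29)/(0.282 − 1.29) = 0.069444
t = −τ ln(…) = 59.259 × 2.6672 = 158.06 min.

158 min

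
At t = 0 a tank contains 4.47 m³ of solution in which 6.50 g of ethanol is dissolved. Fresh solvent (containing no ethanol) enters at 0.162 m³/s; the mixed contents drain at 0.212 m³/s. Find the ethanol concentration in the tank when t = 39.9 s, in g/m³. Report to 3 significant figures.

Let m(t) be the amount of ethanol. Volume: V(t) = V₀ + (Q_in − Q_out) t = 4.47 − 0.050000 t; V(39.9) = 2.4750 m³.
Species balance (pure solvent in): dm/dt = −Q_out · m/V(t).
Separate: dm/m = −Q_out dt/V(t) ⇒ ln(m/m₀) = −(Q_out/(Q_in−Q_out)) ln(V/V₀).
m = m₀ (V₀/V)^(Q_out/(Q_in−Q_out)) = 6.50 × (4.47/2.4750)^(-4.2400) = 0.53011 g.
C = m/V = 0.53011/2.4750 = 0.21419 g/m³.

0.214 g/m³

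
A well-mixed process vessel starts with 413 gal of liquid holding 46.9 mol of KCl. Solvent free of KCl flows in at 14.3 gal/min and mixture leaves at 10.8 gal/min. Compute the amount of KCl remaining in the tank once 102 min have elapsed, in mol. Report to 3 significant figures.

6.86 mol

Let m(t) be the amount of KCl. Volume: V(t) = V₀ + (Q_in − Q_out) t = 413 + 3.5000 t; V(102) = 770.00 gal.
Species balance (pure solvent in): dm/dt = −Q_out · m/V(t).
dm/m = −Q_out dt/(V₀ + 3.5000 t); integrating gives ln(m/m₀) = −(Q_out/(Q_in−Q_out)) ln(V/V₀).
m = m₀ (V₀/V)^(Q_out/(Q_in−Q_out)) = 46.9 × (413/770.00)^(3.0857) = 6.8606 mol.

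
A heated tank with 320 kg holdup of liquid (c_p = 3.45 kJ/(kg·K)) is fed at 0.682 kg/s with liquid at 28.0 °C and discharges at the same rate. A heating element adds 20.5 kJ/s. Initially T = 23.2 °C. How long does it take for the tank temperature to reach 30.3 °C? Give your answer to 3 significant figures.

350 s

Unsteady energy balance on the tank contents: M c_p dT/dt = ṁ c_p (T_in − T) + 20.5.
τ = M/ṁ = 469.21 s; T_ss = T_in + Q̇/(ṁ c_p) = 36.713 °C.
T(t) = T_ss + (T₀ − T_ss) e^(−t/τ). Set T = 30.3:
e^(−t/τ) = (30.3 − 36.713)/(23.2 − 36.713) = 0.47457
t = −469.21 · ln(0.47457) = 349.73 s.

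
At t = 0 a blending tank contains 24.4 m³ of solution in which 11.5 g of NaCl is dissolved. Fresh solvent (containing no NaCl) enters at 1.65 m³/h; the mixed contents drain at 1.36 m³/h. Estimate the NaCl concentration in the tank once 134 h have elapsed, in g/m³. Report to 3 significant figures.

Total volume: dV/dt = Q_in − Q_out = 0.29000 m³/h, so V(t) = 24.4 + 0.29000 t and V(134) = 63.260 m³.
No NaCl enters, so dm/dt = −Q_out · (m/V).
Separate: dm/m = −Q_out dt/V(t) ⇒ ln(m/m₀) = −(Q_out/(Q_in−Q_out)) ln(V/V₀).
m = m₀ (V₀/V)^(Q_out/(Q_in−Q_out)) = 11.5 × (24.4/63.260)^(4.6897) = 0.13195 g.
C = m/V = 0.13195/63.260 = 0.0020858 g/m³.

0.00209 g/m³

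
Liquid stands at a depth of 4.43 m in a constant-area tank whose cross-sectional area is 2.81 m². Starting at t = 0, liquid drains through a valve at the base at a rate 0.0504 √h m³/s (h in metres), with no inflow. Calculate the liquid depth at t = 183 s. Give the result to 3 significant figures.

0.215 m

Volume balance on the tank: A dh/dt = −0.0504 √h.
Separate and integrate: 2(√h − √h₀) = −(0.0504/A) t.
√h = √4.43 − 0.0504·183/(2·2.81) = 2.1048 − 1.6411 = 0.46362.
h = 0.46362² = 0.21494 m.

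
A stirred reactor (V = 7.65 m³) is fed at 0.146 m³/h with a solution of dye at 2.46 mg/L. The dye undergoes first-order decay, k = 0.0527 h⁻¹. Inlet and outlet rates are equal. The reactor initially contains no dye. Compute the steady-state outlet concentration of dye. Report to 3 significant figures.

V dC/dt = Q(C_in − C) − k V C.
Steady state (dC/dt = 0): C_ss = Q C_in/(Q + kV) = C_in/(1 + kV/Q).
C_ss = 0.146·2.46/(0.146 + 0.0527·7.65) = 0.35916/0.54915 = 0.65402 mg/L.

0.654 mg/L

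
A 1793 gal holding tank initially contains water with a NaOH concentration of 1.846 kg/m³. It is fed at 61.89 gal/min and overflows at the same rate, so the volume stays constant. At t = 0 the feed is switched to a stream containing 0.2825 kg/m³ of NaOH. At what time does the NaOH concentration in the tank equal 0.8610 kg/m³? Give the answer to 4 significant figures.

28.80 min

Unsteady species balance (constant V, well mixed): V dC/dt = Q(C_in − C), so τ = V/Q = 28.9708 min.
C(t) = C_in + (C₀ − C_in) e^(−t/τ). Set C = 0.8610 and solve for t:
e^(−t/τ) = (C − C_in)/(C₀ − C_in) = (0.8610 − 0.2825)/(1.846 − 0.2825) = 0.370003
t = −τ ln(…) = 28.9708 × 0.994244 = 28.8040 min.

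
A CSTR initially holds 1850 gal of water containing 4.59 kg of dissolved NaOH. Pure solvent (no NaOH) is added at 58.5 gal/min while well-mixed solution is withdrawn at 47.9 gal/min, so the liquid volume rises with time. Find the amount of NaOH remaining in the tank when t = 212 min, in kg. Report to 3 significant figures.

0.126 kg

Total volume: dV/dt = Q_in − Q_out = 10.600 gal/min, so V(t) = 1850 + 10.600 t and V(212) = 4097.2 gal.
Species balance (pure solvent in): dm/dt = −Q_out · m/V(t).
dm/m = −Q_out dt/(V₀ + 10.600 t); integrating gives ln(m/m₀) = −(Q_out/(Q_in−Q_out)) ln(V/V₀).
m = m₀ (V₀/V)^(Q_out/(Q_in−Q_out)) = 4.59 × (1850/4097.2)^(4.5189) = 0.12629 kg.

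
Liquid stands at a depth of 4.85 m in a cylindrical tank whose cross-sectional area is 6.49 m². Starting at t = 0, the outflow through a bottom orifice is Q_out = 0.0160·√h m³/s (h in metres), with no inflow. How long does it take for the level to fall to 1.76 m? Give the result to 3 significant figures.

710 s

With no inflow, A dh/dt = −0.0160 √h.
This is separable: 2 d(√h)/dt = −0.0160/A, so √h = √h₀ − (0.0160/(2A)) t.
t = 2A(√h₀ − √h)/0.0160 = 2·6.49·(√4.85 − √1.76)/0.0160
  = 12.980 × (2.2023 − 1.3266) / 0.0160 = 710.35 s.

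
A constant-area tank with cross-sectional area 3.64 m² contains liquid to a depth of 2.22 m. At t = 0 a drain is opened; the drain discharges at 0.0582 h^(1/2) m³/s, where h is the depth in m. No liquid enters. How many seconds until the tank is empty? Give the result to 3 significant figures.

Accumulation of liquid (constant cross-section A): A dh/dt = −0.0582 √h.
This is separable: 2 d(√h)/dt = −0.0582/A, so √h = √h₀ − (0.0582/(2A)) t.
Set h = 0: 2√h₀ = (0.0582/A) t_empty ⇒ t_empty = 2A√h₀/0.0582.
t_empty = 2·3.64·√2.22/0.0582 = 7.2800·1.4900/0.0582 = 186.37 s.

186 s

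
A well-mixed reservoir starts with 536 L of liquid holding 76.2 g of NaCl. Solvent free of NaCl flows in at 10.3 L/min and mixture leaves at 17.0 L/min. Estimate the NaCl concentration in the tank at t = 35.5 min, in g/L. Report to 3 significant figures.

Total volume: dV/dt = Q_in − Q_out = -6.7000 L/min, so V(t) = 536 − 6.7000 t and V(35.5) = 298.15 L.
No NaCl enters, so dm/dt = −Q_out · (m/V).
dm/m = −Q_out dt/(V₀ − 6.7000 t); integrating gives ln(m/m₀) = −(Q_out/(Q_in−Q_out)) ln(V/V₀).
m = m₀ (V₀/V)^(Q_out/(Q_in−Q_out)) = 76.2 × (536/298.15)^(-2.5373) = 17.204 g.
C = m/V = 17.204/298.15 = 0.057702 g/L.

0.0577 g/L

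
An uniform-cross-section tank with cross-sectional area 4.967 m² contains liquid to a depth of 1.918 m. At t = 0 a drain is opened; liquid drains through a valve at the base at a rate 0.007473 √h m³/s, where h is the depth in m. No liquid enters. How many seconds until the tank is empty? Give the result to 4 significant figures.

Unsteady balance on liquid volume: A dh/dt = −0.007473 √h.
∫ h^(−1/2) dh = −(0.007473/A) ∫ dt, giving 2√h = 2√h₀ − (0.007473/A) t.
Tank is empty when √h = 0: t_empty = 2A√h₀/0.007473.
t_empty = 2·4.967·√1.918/0.007473 = 9.93400·1.38492/0.007473 = 1841.00 s.

1841 s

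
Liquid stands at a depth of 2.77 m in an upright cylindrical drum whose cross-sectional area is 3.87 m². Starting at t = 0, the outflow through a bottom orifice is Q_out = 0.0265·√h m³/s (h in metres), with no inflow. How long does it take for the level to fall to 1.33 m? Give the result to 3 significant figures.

With no inflow, A dh/dt = −0.0265 √h.
Separate and integrate: 2(√h − √h₀) = −(0.0265/A) t.
t = 2A(√h₀ − √h)/0.0265 = 2·3.87·(√2.77 − √1.33)/0.0265
  = 7.7400 × (1.6643 − 1.1533) / 0.0265 = 149.27 s.

149 s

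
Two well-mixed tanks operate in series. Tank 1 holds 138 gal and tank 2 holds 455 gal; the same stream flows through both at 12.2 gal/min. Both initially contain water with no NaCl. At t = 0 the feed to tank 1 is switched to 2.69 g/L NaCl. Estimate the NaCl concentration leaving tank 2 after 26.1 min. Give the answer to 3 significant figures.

Time constants: τᵢ = Vᵢ/Q for each well-mixed tank.
τ₁ = 138/12.2 = 11.311 min; τ₂ = 455/12.2 = 37.295 min.
Tank 1: C₁ = C_in(1 − e^(−t/τ₁)). Tank 2 (τ₁ ≠ τ₂): C₂ = C_in[1 − (τ₁ e^(−t/τ₁) − τ₂ e^(−t/τ₂))/(τ₁ − τ₂)].
At t = 26.1: e^(−t/τ₁) = 0.099521, e^(−t/τ₂) = 0.49667.
C₂ = 2.69·[1 − (11.311·0.099521 − 37.295·0.49667)/(-25.984)] = 2.69·0.33043 = 0.88887 g/L.

0.889 g/L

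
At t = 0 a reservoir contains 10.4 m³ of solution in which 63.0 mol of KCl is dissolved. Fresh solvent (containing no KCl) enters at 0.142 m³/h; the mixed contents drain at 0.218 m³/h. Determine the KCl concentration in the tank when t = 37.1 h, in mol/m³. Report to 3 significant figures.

Total volume: dV/dt = Q_in − Q_out = -0.076000 m³/h, so V(t) = 10.4 − 0.076000 t and V(37.1) = 7.5804 m³.
Solute balance: dm/dt = 0 − Q_out C = −Q_out m/V(t).
Separate: dm/m = −Q_out dt/V(t) ⇒ ln(m/m₀) = −(Q_out/(Q_in−Q_out)) ln(V/V₀).
m = m₀ (V₀/V)^(Q_out/(Q_in−Q_out)) = 63.0 × (10.4/7.5804)^(-2.8684) = 25.432 mol.
C = m/V = 25.432/7.5804 = 3.3550 mol/m³.

3.36 mol/m³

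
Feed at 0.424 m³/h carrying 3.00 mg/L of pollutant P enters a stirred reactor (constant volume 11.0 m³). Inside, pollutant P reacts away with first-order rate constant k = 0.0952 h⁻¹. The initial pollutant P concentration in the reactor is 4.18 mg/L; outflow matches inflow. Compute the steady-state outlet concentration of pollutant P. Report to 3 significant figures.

0.865 mg/L

Species balance: V dC/dt = Q C_in − Q C − k V C.
At steady state: 0 = Q C_in − (Q + kV) C_ss, so C_ss = Q C_in/(Q + kV).
C_ss = 0.424·3.00/(0.424 + 0.0952·11.0) = 1.2720/1.4712 = 0.86460 mg/L.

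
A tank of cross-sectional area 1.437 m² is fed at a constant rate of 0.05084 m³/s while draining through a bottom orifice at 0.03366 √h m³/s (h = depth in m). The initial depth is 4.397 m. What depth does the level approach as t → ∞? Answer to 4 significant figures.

2.281 m

Level balance: A dh/dt = 0.05084 − 0.03366 √h. Setting dh/dt = 0:
Q_in = 0.03366 √h_ss ⇒ √h_ss = 0.05084/0.03366 = 1.51040.
h_ss = 1.51040² = 2.28130 m. (Since h₀ = 4.397 m > h_ss, the level will fall toward this value.)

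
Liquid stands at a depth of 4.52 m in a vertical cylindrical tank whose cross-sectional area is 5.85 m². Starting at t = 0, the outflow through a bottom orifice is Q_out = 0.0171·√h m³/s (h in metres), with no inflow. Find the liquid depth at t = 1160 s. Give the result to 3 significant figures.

Mass balance (ρ constant): A dh/dt = −0.0171 √h.
Separate and integrate: 2(√h − √h₀) = −(0.0171/A) t.
√h = √4.52 − 0.0171·1160/(2·5.85) = 2.1260 − 1.6954 = 0.43064.
h = 0.43064² = 0.18545 m.

0.185 m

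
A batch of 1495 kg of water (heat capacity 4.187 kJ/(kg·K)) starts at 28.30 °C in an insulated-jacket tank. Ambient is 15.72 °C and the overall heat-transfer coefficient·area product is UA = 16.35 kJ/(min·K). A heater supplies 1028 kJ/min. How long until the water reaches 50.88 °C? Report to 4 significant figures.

228.2 min

M c_p dT/dt = −UA(T − T_amb) + Q̇.
τ = M c_p/UA = 382.848 min; T_ss = T_amb + Q̇/UA = 15.72 + 1028/16.35 = 78.5946 °C.
T(t) = T_ss + (T₀ − T_ss)e^(−t/τ); set T = 50.88:
t = −τ ln[(T − T_ss)/(T₀ − T_ss)] = −382.848 · ln(0.551045) = 228.154 min.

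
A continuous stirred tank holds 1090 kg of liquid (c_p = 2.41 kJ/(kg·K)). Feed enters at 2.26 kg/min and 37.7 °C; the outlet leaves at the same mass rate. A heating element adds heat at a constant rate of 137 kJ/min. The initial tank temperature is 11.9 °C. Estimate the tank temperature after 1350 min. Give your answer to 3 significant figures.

M c_p dT/dt = ṁ c_p (T_in − T) + Q̇.
Rearrange: dT/dt = (T_ss − T)/τ with τ = M/ṁ = 482.30 min and T_ss = T_in + Q̇/(ṁ c_p) = 62.853 °C.
Solution: T(t) = T_ss + (T₀ − T_ss) e^(−t/τ).
T(1350) = 62.853 + (-50.953)·e^(−1350/482.30) = 62.853 + (-50.953)·0.060866 = 59.752 °C.

59.8 °C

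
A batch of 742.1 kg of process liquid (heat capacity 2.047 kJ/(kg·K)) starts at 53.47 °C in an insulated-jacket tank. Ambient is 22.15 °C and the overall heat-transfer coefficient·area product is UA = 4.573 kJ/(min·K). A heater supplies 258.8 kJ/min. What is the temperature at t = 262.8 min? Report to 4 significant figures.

Energy balance: M c_p dT/dt = −UA(T − T_amb) + Q̇.
dT/dt = (T_ss − T)/τ with T_ss = T_amb + Q̇/UA = 22.15 + 258.8/4.573 = 78.7430 °C, τ = M c_p/UA = 742.1·2.047/4.573 = 332.184 min.
Solution: T(t) = T_ss + (T₀ − T_ss) e^(−t/τ).
T(262.8) = 78.7430 + (-25.2730)·0.453334 = 67.2859 °C.

67.29 °C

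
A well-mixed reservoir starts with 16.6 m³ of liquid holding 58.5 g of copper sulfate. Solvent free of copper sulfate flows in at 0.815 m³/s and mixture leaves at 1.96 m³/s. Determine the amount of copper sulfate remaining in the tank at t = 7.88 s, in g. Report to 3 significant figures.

15.3 g

Total volume: dV/dt = Q_in − Q_out = -1.1450 m³/s, so V(t) = 16.6 − 1.1450 t and V(7.88) = 7.5774 m³.
Species balance (pure solvent in): dm/dt = −Q_out · m/V(t).
Separate: dm/m = −Q_out dt/V(t) ⇒ ln(m/m₀) = −(Q_out/(Q_in−Q_out)) ln(V/V₀).
m = m₀ (V₀/V)^(Q_out/(Q_in−Q_out)) = 58.5 × (16.6/7.5774)^(-1.7118) = 15.281 g.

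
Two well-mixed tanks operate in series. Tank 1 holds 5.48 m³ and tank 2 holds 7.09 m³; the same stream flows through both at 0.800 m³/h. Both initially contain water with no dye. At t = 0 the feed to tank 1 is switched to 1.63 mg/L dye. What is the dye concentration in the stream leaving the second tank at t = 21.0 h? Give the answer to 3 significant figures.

1.22 mg/L

Time constants: τᵢ = Vᵢ/Q for each well-mixed tank.
τ₁ = 5.48/0.800 = 6.8500 h; τ₂ = 7.09/0.800 = 8.8625 h.
Solving the cascade with C₁(0)=C₂(0)=0 gives C₂(t) = C_in[1 − (τ₁ e^(−t/τ₁) − τ₂ e^(−t/τ₂))/(τ₁ − τ₂)].
At t = 21.0: e^(−t/τ₁) = 0.046622, e^(−t/τ₂) = 0.093524.
C₂ = 1.63·[1 − (6.8500·0.046622 − 8.8625·0.093524)/(-2.0125)] = 1.63·0.74683 = 1.2173 mg/L.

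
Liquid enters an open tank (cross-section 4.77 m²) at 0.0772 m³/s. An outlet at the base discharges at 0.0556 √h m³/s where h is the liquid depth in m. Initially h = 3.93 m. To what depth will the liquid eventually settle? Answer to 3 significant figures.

Volume balance on the tank: A dh/dt = Q_in − 0.0556 √h. At steady state dh/dt = 0:
Q_in = 0.0556 √h_ss ⇒ √h_ss = 0.0772/0.0556 = 1.3885.
h_ss = 1.3885² = 1.9279 m. (Since h₀ = 3.93 m > h_ss, the level will fall toward this value.)

1.93 m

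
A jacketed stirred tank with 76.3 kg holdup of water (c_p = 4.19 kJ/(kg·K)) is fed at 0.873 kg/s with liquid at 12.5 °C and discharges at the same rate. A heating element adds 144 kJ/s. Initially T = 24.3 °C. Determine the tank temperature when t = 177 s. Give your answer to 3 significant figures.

48.2 °C

Unsteady energy balance on the tank contents: M c_p dT/dt = ṁ c_p (T_in − T) + 144.
τ = M/ṁ = 87.400 s; T_ss = T_in + Q̇/(ṁ c_p) = 12.5 + 144/(0.873·4.19) = 51.867 °C.
Integrating: T(t) = T_ss + (T₀ − T_ss) e^(−t/τ).
T(177) = 51.867 + (-27.567)·e^(−177/87.400) = 51.867 + (-27.567)·0.13197 = 48.229 °C.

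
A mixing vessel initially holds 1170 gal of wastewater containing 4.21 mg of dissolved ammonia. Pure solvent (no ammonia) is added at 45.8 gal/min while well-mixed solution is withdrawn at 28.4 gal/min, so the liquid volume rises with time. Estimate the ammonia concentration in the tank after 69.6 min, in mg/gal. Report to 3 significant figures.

Total volume: dV/dt = Q_in − Q_out = 17.400 gal/min, so V(t) = 1170 + 17.400 t and V(69.6) = 2381.0 gal.
Solute balance: dm/dt = 0 − Q_out C = −Q_out m/V(t).
Separate: dm/m = −Q_out dt/V(t) ⇒ ln(m/m₀) = −(Q_out/(Q_in−Q_out)) ln(V/V₀).
m = m₀ (V₀/V)^(Q_out/(Q_in−Q_out)) = 4.21 × (1170/2381.0)^(1.6322) = 1.3201 mg.
C = m/V = 1.3201/2381.0 = 0.00055444 mg/gal.

0.000554 mg/gal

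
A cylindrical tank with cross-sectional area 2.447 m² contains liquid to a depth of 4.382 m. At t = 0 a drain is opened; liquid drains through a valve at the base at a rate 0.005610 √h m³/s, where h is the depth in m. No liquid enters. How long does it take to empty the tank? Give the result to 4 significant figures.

Accumulation of liquid (constant cross-section A): A dh/dt = −0.005610 √h.
Separate and integrate: 2(√h − √h₀) = −(0.005610/A) t.
Set h = 0: 2√h₀ = (0.005610/A) t_empty ⇒ t_empty = 2A√h₀/0.005610.
t_empty = 2·2.447·√4.382/0.005610 = 4.89400·2.09332/0.005610 = 1826.15 s.

1826 s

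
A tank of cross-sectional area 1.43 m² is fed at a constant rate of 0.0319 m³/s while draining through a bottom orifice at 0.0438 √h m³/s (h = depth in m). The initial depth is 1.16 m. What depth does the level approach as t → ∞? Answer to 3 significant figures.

Mass balance (ρ constant): A dh/dt = Q_in − 0.0438 √h. At steady state dh/dt = 0:
Q_in = 0.0438 √h_ss ⇒ √h_ss = 0.0319/0.0438 = 0.72831.
h_ss = 0.72831² = 0.53044 m. (Since h₀ = 1.16 m > h_ss, the level will fall toward this value.)

0.530 m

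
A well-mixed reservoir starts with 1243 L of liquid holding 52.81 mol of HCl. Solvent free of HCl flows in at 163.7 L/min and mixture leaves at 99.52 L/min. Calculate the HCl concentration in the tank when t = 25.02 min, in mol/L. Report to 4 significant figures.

0.005123 mol/L

Total volume: dV/dt = Q_in − Q_out = 64.1800 L/min, so V(t) = 1243 + 64.1800 t and V(25.02) = 2848.78 L.
Species balance (pure solvent in): dm/dt = −Q_out · m/V(t).
dm/m = −Q_out dt/(V₀ + 64.1800 t); integrating gives ln(m/m₀) = −(Q_out/(Q_in−Q_out)) ln(V/V₀).
m = m₀ (V₀/V)^(Q_out/(Q_in−Q_out)) = 52.81 × (1243/2848.78)^(1.55064) = 14.5947 mol.
C = m/V = 14.5947/2848.78 = 0.00512312 mol/L.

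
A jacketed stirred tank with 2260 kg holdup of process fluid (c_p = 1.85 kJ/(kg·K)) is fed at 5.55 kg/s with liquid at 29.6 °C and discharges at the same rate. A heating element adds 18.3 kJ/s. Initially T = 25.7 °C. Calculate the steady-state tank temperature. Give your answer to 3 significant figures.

Unsteady energy balance on the tank contents: M c_p dT/dt = ṁ c_p (T_in − T) + 18.3.
At steady state dT/dt = 0 ⇒ T_ss = T_in + Q̇/(ṁ c_p) = 29.6 + 18.3/(5.55·1.85) = 31.382 °C.

31.4 °C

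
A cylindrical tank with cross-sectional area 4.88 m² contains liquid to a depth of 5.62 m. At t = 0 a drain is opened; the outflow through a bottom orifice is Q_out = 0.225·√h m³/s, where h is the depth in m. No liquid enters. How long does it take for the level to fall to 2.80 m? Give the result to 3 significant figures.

30.2 s

With no inflow, A dh/dt = −0.225 √h.
Separate and integrate: 2(√h − √h₀) = −(0.225/A) t.
t = 2A(√h₀ − √h)/0.225 = 2·4.88·(√5.62 − √2.80)/0.225
  = 9.7600 × (2.3707 − 1.6733) / 0.225 = 30.249 s.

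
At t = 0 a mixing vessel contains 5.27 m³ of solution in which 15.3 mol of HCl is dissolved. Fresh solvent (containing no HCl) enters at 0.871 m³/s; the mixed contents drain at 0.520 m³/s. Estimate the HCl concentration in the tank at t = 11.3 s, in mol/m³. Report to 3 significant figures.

Let m(t) be the amount of HCl. Volume: V(t) = V₀ + (Q_in − Q_out) t = 5.27 + 0.35100 t; V(11.3) = 9.2363 m³.
No HCl enters, so dm/dt = −Q_out · (m/V).
Separate: dm/m = −Q_out dt/V(t) ⇒ ln(m/m₀) = −(Q_out/(Q_in−Q_out)) ln(V/V₀).
m = m₀ (V₀/V)^(Q_out/(Q_in−Q_out)) = 15.3 × (5.27/9.2363)^(1.4815) = 6.6630 mol.
C = m/V = 6.6630/9.2363 = 0.72140 mol/m³.

0.721 mol/m³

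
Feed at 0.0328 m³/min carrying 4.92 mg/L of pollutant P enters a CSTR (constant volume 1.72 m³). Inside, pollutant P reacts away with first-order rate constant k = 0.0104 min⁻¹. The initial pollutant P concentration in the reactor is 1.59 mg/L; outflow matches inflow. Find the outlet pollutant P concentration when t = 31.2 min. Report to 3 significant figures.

2.55 mg/L

Species balance: V dC/dt = Q C_in − Q C − k V C.
This is linear with rate a = Q/V + k = 0.029470 min⁻¹.
C_ss = Q C_in/(Q + kV) = 3.1837 mg/L; C(t) = C_ss + (C₀ − C_ss) e^(−a t).
C(31.2) = 3.1837 + (-1.5937)·e^(−0.029470·31.2) = 3.1837 + (-1.5937)·0.39874 = 2.5482 mg/L.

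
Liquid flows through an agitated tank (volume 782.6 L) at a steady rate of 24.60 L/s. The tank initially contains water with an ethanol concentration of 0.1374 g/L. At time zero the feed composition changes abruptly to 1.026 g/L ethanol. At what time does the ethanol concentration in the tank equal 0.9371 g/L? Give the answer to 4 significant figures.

Species balance on the tank: V dC/dt = Q(C_in − C), so τ = V/Q = 31.8130 s.
C(t) = C_in + (C₀ − C_in) e^(−t/τ). Set C = 0.9371 and solve for t:
e^(−t/τ) = (C − C_in)/(C₀ − C_in) = (0.9371 − 1.026)/(0.1374 − 1.026) = 0.100045
t = −τ ln(…) = 31.8130 × 2.30214 = 73.2378 s.

73.24 s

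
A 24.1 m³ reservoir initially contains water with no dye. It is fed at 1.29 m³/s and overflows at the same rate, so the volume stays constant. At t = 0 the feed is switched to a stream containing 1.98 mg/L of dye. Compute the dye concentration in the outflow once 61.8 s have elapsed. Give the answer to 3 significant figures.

1.91 mg/L

Accumulation = in − out for the solute gives V dC/dt = Q(C_in − C).
Time constant τ = V/Q = 24.1/1.29 = 18.682 s.
Solution: C(t) = C_in + (C₀ − C_in) e^(−t/τ).
C(61.8) = 1.98 + (0 − 1.98)·e^(−61.8/18.682) = 1.98 + (-1.9800)·0.036590 = 1.9076 mg/L.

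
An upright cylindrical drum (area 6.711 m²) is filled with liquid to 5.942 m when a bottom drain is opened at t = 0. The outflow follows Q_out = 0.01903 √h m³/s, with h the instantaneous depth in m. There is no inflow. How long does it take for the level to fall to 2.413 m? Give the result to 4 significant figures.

623.7 s

With no inflow, A dh/dt = −0.01903 √h.
Separate and integrate: 2(√h − √h₀) = −(0.01903/A) t.
t = 2A(√h₀ − √h)/0.01903 = 2·6.711·(√5.942 − √2.413)/0.01903
  = 13.4220 × (2.43762 − 1.55338) / 0.01903 = 623.660 s.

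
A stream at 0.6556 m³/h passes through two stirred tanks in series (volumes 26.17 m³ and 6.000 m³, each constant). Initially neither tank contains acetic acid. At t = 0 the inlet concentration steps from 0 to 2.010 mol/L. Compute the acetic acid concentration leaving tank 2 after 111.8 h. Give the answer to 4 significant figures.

1.852 mol/L

Time constants: τᵢ = Vᵢ/Q for each well-mixed tank.
τ₁ = 26.17/0.6556 = 39.9176 h; τ₂ = 6.000/0.6556 = 9.15192 h.
Solving the cascade with C₁(0)=C₂(0)=0 gives C₂(t) = C_in[1 − (τ₁ e^(−t/τ₁) − τ₂ e^(−t/τ₂))/(τ₁ − τ₂)].
At t = 111.8: e^(−t/τ₁) = 0.0607634, e^(−t/τ₂) = 4.95054e-06.
C₂ = 2.010·[1 − (39.9176·0.0607634 − 9.15192·4.95054e-06)/(30.7657)] = 2.010·0.921163 = 1.85154 mol/L.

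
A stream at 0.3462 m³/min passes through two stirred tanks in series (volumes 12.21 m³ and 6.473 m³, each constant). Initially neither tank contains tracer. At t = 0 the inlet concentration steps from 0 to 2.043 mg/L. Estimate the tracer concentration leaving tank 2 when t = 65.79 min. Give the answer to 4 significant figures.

Each tank obeys Vᵢ dCᵢ/dt = Q(Cᵢ₋₁ − Cᵢ), so τᵢ = Vᵢ/Q.
τ₁ = 12.21/0.3462 = 35.2686 min; τ₂ = 6.473/0.3462 = 18.6973 min.
Tank 1: C₁ = C_in(1 − e^(−t/τ₁)). Tank 2 (τ₁ ≠ τ₂): C₂ = C_in[1 − (τ₁ e^(−t/τ₁) − τ₂ e^(−t/τ₂))/(τ₁ − τ₂)].
At t = 65.79: e^(−t/τ₁) = 0.154835, e^(−t/τ₂) = 0.0296382.
C₂ = 2.043·[1 − (35.2686·0.154835 − 18.6973·0.0296382)/(16.5713)] = 2.043·0.703907 = 1.43808 mg/L.

1.438 mg/L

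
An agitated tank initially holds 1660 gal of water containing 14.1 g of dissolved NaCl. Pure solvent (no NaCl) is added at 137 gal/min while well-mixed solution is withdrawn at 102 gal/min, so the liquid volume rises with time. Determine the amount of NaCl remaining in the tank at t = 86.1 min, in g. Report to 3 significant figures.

Let m(t) be the amount of NaCl. Volume: V(t) = V₀ + (Q_in − Q_out) t = 1660 + 35.000 t; V(86.1) = 4673.5 gal.
No NaCl enters, so dm/dt = −Q_out · (m/V).
dm/m = −Q_out dt/(V₀ + 35.000 t); integrating gives ln(m/m₀) = −(Q_out/(Q_in−Q_out)) ln(V/V₀).
m = m₀ (V₀/V)^(Q_out/(Q_in−Q_out)) = 14.1 × (1660/4673.5)^(2.9143) = 0.69048 g.

0.690 g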